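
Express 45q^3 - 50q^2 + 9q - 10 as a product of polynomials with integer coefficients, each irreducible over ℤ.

(9q - 10)(5q^2 + 1)

Group as (45q^3 + 9q) + (-50q^2 - 10) = 9q(5q^2 + 1) - 10(5q^2 + 1).
Both groups share the factor (5q^2 + 1).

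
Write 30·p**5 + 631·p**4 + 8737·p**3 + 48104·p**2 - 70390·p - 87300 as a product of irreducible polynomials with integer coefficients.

(5·p - 9)·(6·p + 5)·(p + 10)·(p**2 + 12·p + 194)

Testing divisors of the constant over divisors of the leading coefficient, p = -5/6 is a root, so (6·p + 5) divides it; the quotient is 5·p**4 + 101·p**3 + 1372·p**2 + 6874·p - 17460.
Then p = 9/5 is a root, so (5·p - 9) is a factor; dividing leaves p**3 + 22·p**2 + 314·p + 1940.
Continuing, p = -10 is a root, so (p + 10) divides it; the quotient is p**2 + 12·p + 194.
The quadratic p**2 + 12·p + 194 has discriminant -632 < 0 and is irreducible over ℤ.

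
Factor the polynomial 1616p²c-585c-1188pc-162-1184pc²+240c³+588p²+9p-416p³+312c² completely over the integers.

Group: 13p(-32p²+112pc+60p-48c²-120c-27) + (-5c+6)(-32p²+112pc+60p-48c²-120c-27); both groups contain (-32p²+112pc+60p-48c²-120c-27), so (13p-5c+6) is a factor with cofactor -32p²+112pc+60p-48c²-120c-27.
The cofactor groups again: -32p²+112pc+60p-48c²-120c-27 = -4p(8p-4c-9) + (12c+3)(8p-4c-9); both groups contain (8p-4c-9), giving -(4p-12c-3)(8p-4c-9).

-(4p-12c-3)(8p-4c-9)(13p-5c+6)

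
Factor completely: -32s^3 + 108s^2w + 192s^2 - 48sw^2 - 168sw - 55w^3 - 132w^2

-(2s + w)(2s - 5w - 12)(8s - 11w)

Group: 2s(-16s^2 + 62sw + 96s - 55w^2 - 132w) + w(-16s^2 + 62sw + 96s - 55w^2 - 132w); both groups contain (-16s^2 + 62sw + 96s - 55w^2 - 132w), so (2s + w) is a factor with cofactor -16s^2 + 62sw + 96s - 55w^2 - 132w.
The cofactor groups again: -16s^2 + 62sw + 96s - 55w^2 - 132w = -2s(8s - 11w) + (5w + 12)(8s - 11w); both groups contain (8s - 11w), giving -(2s - 5w - 12)(8s - 11w).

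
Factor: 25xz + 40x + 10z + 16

(5x + 2)(5z + 8)

Group as (25xz + 40x) + (10z + 16) = 5x(5z + 8) + 2(5z + 8).
Both groups share the factor (5z + 8).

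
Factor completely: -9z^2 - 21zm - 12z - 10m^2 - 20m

-(3z + 2m + 4)(3z + 5m)

Group: -3z(3z + 2m + 4) - 5m(3z + 2m + 4); both groups contain (3z + 2m + 4).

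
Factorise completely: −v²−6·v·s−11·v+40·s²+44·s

Group: −v·(v−4·s) + (−10·s−11)·(v−4·s); both groups contain (v−4·s).

−(v−4·s)·(v+10·s+11)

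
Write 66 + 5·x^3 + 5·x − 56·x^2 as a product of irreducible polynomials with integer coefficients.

(5·x − 6)·(x + 1)·(x − 11)

By the rational root theorem, x = 11 is a root, so (x − 11) divides it; the quotient is 5·x^2 − x − 6.
The remaining quadratic factors as (5·x − 6)(x + 1).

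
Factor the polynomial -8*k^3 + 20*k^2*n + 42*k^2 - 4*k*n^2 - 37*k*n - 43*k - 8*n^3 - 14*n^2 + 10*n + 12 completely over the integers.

-(2*k + n - 1)*(4*k - 4*n - 3)*(k - 2*n - 4)

Group: 2*k*(-4*k^2 + 12*k*n + 19*k - 8*n^2 - 22*n - 12) + (n - 1)*(-4*k^2 + 12*k*n + 19*k - 8*n^2 - 22*n - 12); both groups contain (-4*k^2 + 12*k*n + 19*k - 8*n^2 - 22*n - 12), so (2*k + n - 1) is a factor with cofactor -4*k^2 + 12*k*n + 19*k - 8*n^2 - 22*n - 12.
The cofactor groups again: -4*k^2 + 12*k*n + 19*k - 8*n^2 - 22*n - 12 = -k*(4*k - 4*n - 3) + (2*n + 4)*(4*k - 4*n - 3); both groups contain (4*k - 4*n - 3), giving -(k - 2*n - 4)*(4*k - 4*n - 3).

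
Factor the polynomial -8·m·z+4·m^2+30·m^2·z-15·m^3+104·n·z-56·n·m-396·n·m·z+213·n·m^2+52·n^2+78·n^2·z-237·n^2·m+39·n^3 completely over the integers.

Group: n·(39·n^2-198·n·m+52·n+15·m^2-4·m) + (-m+2·z)·(39·n^2-198·n·m+52·n+15·m^2-4·m); both groups contain (39·n^2-198·n·m+52·n+15·m^2-4·m), so (n-m+2·z) is a factor with cofactor 39·n^2-198·n·m+52·n+15·m^2-4·m.
The cofactor groups again: 39·n^2-198·n·m+52·n+15·m^2-4·m = 3·n·(13·n-m) + (-15·m+4)·(13·n-m); both groups contain (13·n-m), giving (3·n-15·m+4)·(13·n-m).

(3·n-15·m+4)·(13·n-m)·(n-m+2·z)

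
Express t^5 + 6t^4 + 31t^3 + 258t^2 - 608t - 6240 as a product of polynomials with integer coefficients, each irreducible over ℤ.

(t + 5)(t + 6)(t - 4)(t^2 - t + 52)

Testing divisors of the constant over divisors of the leading coefficient, t = -6 is a root, so (t + 6) is a factor; dividing leaves t^4 + 31t^2 + 72t - 1040.
Then t = -5 is a root, so (t + 5) divides it; the quotient is t^3 - 5t^2 + 56t - 208.
Continuing, t = 4 is a root, so (t - 4) is a factor; dividing leaves t^2 - t + 52.
The quadratic t^2 - t + 52 has discriminant -207 < 0 and is irreducible over ℤ.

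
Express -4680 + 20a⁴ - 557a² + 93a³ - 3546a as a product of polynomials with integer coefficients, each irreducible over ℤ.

(4a + 13)(5a + 12)(a + 5)(a - 6)

Among the possible rational roots, a = -5 is a root, so (a + 5) is a factor; dividing leaves 20a³ - 7a² - 522a - 936.
Then a = -12/5 is a root, so (5a + 12) is a factor; dividing leaves 4a² - 11a - 78.
The remaining quadratic factors as (a - 6)(4a + 13).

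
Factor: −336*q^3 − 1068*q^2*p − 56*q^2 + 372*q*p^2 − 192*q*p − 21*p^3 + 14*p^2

Group: 12*q*(−28*q^2 − 96*q*p + 7*p^2) + (−3*p + 2)*(−28*q^2 − 96*q*p + 7*p^2); both groups contain (−28*q^2 − 96*q*p + 7*p^2), so (12*q − 3*p + 2) is a factor with cofactor −28*q^2 − 96*q*p + 7*p^2.
The cofactor groups again: −28*q^2 − 96*q*p + 7*p^2 = −14*q*(2*q + 7*p) + p*(2*q + 7*p); both groups contain (2*q + 7*p), giving −(14*q − p)*(2*q + 7*p).

−(12*q − 3*p + 2)*(14*q − p)*(2*q + 7*p)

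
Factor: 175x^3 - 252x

Factor out 7x, leaving 25x^2 - 36, which is a difference of two squares.

7x(5x + 6)(5x - 6)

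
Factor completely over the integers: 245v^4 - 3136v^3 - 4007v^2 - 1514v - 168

(5v + 1)(7v + 3)(7v + 4)(v - 14)

Trying the rational-root candidates, v = 14 is a root, so (v - 14) divides it; the quotient is 245v^3 + 294v^2 + 109v + 12.
Continuing, v = -1/5 is a root, so (5v + 1) is a factor; dividing leaves 49v^2 + 49v + 12.
The remaining quadratic factors as (7v + 4)(7v + 3).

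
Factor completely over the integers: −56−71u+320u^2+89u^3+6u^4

Trying the rational-root candidates, u = −8 is a root, so (u+8) is a factor; dividing leaves 6u^3+41u^2−8u−7.
Next, u = −1/3 is a root, so (3u+1) is a factor; dividing leaves 2u^2+13u−7.
The remaining quadratic factors as (u+7)(2u−1).

(2u−1)(3u+1)(u+7)(u+8)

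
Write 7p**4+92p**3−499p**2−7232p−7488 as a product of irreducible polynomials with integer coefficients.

(7p+8)(p+13)(p+8)(p−9)

Testing divisors of the constant over divisors of the leading coefficient, p = −8/7 is a root, so (7p+8) divides it; the quotient is p**3+12p**2−85p−936.
Continuing, p = −13 is a root, so (p+13) is a factor; dividing leaves p**2−p−72.
The remaining quadratic factors as (p+8)(p−9).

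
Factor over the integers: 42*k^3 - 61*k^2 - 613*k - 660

Testing divisors of the constant over divisors of the leading coefficient, k = -12/7 is a root, so (7*k + 12) divides it; the quotient is 6*k^2 - 19*k - 55.
The remaining quadratic factors as (6*k + 11)(k - 5).

(6*k + 11)*(7*k + 12)*(k - 5)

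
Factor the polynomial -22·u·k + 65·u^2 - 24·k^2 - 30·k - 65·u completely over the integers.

(5·u - 4·k - 5)·(13·u + 6·k)

Group: 5·u·(13·u + 6·k) + (-4·k - 5)·(13·u + 6·k); both groups contain (13·u + 6·k).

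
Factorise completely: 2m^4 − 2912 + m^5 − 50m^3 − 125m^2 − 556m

(m + 4)(m + 7)(m − 8)(m^2 − m + 13)

Among the possible rational roots, m = 8 is a root, so (m − 8) is a factor; dividing leaves m^4 + 10m^3 + 30m^2 + 115m + 364.
Continuing, m = −4 is a root, so (m + 4) is a factor; dividing leaves m^3 + 6m^2 + 6m + 91.
Next, m = −7 is a root, giving the factor (m + 7) and quotient m^2 − m + 13.
The quadratic m^2 − m + 13 has discriminant −51 < 0 and is irreducible over ℤ.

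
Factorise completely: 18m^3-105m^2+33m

Pull out the common factor 3m, then factor the remaining trinomial.

3m(2m-11)(3m-1)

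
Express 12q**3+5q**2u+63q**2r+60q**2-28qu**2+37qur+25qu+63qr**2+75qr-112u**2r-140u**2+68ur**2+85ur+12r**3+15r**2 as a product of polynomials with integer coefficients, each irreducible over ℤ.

Group: 3q(4q**2+7qu+17qr+20q+28ur+35u+4r**2+5r) + (-4u+3r)(4q**2+7qu+17qr+20q+28ur+35u+4r**2+5r); both groups contain (4q**2+7qu+17qr+20q+28ur+35u+4r**2+5r), so (3q-4u+3r) is a factor with cofactor 4q**2+7qu+17qr+20q+28ur+35u+4r**2+5r.
The cofactor groups again: 4q**2+7qu+17qr+20q+28ur+35u+4r**2+5r = q(4q+7u+r) + (4r+5)(4q+7u+r); both groups contain (4q+7u+r), giving (q+4r+5)(4q+7u+r).

(3q-4u+3r)(4q+7u+r)(q+4r+5)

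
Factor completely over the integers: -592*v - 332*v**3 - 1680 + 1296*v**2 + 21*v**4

Trying the rational-root candidates, v = 10 is a root, giving the factor (v - 10) and quotient 21*v**3 - 122*v**2 + 76*v + 168.
Then v = 2 is a root, so (v - 2) divides it; the quotient is 21*v**2 - 80*v - 84.
The remaining quadratic factors as (7*v + 6)(3*v - 14).

(3*v - 14)*(7*v + 6)*(v - 10)*(v - 2)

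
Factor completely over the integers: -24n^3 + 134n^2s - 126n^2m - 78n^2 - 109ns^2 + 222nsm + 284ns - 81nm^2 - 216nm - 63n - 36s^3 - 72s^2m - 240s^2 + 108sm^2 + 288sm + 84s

-(4n + s + 3m + 7)(3n - 4s)(2n - 9s + 9m + 3)

Group: 2n(-12n^2 + 13ns - 9nm - 21n + 4s^2 + 12sm + 28s) + (-9s + 9m + 3)(-12n^2 + 13ns - 9nm - 21n + 4s^2 + 12sm + 28s); both groups contain (-12n^2 + 13ns - 9nm - 21n + 4s^2 + 12sm + 28s), so (2n - 9s + 9m + 3) is a factor with cofactor -12n^2 + 13ns - 9nm - 21n + 4s^2 + 12sm + 28s.
The cofactor groups again: -12n^2 + 13ns - 9nm - 21n + 4s^2 + 12sm + 28s = -4n(3n - 4s) + (-s - 3m - 7)(3n - 4s); both groups contain (3n - 4s), giving -(4n + s + 3m + 7)(3n - 4s).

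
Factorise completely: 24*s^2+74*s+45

(4*s+9)*(6*s+5)

Need a pair with product 24·45 = 1080 and sum 74: that's 20 and 54.
Split the middle term: 24*s^2+20*s + 54*s+45 = 4*s*(6*s+5) + 9*(6*s+5).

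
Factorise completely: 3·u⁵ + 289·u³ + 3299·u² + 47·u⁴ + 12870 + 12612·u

(3·u + 5)·(u + 13)·(u + 3)·(u² - 2·u + 66)

Trying the rational-root candidates, u = -3 is a root, so (u + 3) divides it; the quotient is 3·u⁴ + 38·u³ + 175·u² + 2774·u + 4290.
Then u = -13 is a root, giving the factor (u + 13) and quotient 3·u³ - u² + 188·u + 330.
Then u = -5/3 is a root, so (3·u + 5) divides it; the quotient is u² - 2·u + 66.
The quadratic u² - 2·u + 66 has discriminant -260 < 0 and is irreducible over ℤ.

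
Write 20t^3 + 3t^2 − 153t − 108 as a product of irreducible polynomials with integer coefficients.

Trying the rational-root candidates, t = −3/4 is a root, so (4t + 3) is a factor; dividing leaves 5t^2 − 3t − 36.
The remaining quadratic factors as (t − 3)(5t + 12).

(4t + 3)(5t + 12)(t − 3)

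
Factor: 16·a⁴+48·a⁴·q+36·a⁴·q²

4·a⁴·(3·q+2)²

Factor out 4·a⁴ first: what remains is 9·q²+12·q+4.
Recognize a perfect-square trinomial with the parts 2 and 3·q.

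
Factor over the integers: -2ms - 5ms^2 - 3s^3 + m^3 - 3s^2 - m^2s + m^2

(m + s)(m + s + 1)(m - 3s)

Group: m(m^2 - 2ms + m - 3s^2 - 3s) + s(m^2 - 2ms + m - 3s^2 - 3s); both groups contain (m^2 - 2ms + m - 3s^2 - 3s), so (m + s) is a factor with cofactor m^2 - 2ms + m - 3s^2 - 3s.
The cofactor groups again: m^2 - 2ms + m - 3s^2 - 3s = m(m + s + 1) - 3s(m + s + 1); both groups contain (m + s + 1), giving (m - 3s)(m + s + 1).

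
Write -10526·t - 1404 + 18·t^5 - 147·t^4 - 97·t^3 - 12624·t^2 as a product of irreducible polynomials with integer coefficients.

(3·t + 2)·(6·t + 1)·(t - 13)·(t^2 + 4·t + 54)

Trying the rational-root candidates, t = -2/3 is a root, so (3·t + 2) is a factor; dividing leaves 6·t^4 - 53·t^3 + 3·t^2 - 4210·t - 702.
Then t = 13 is a root, so (t - 13) divides it; the quotient is 6·t^3 + 25·t^2 + 328·t + 54.
Continuing, t = -1/6 is a root, giving the factor (6·t + 1) and quotient t^2 + 4·t + 54.
The quadratic t^2 + 4·t + 54 has discriminant -200 < 0 and is irreducible over ℤ.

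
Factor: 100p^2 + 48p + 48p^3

4p(3p + 4)(4p + 3)

Pull out the common factor 4p, then factor the remaining trinomial.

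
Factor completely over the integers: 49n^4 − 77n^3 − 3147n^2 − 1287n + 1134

(7n + 6)(7n − 3)(n + 7)(n − 9)

Among the possible rational roots, n = −6/7 is a root, so (7n + 6) divides it; the quotient is 7n^3 − 17n^2 − 435n + 189.
Then n = −7 is a root, so (n + 7) divides it; the quotient is 7n^2 − 66n + 27.
The remaining quadratic factors as (7n − 3)(n − 9).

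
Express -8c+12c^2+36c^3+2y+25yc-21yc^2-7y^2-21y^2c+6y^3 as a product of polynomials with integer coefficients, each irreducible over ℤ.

Group: 2y(3y^2-15yc-2y+12c^2+8c) + (3c-1)(3y^2-15yc-2y+12c^2+8c); both groups contain (3y^2-15yc-2y+12c^2+8c), so (2y+3c-1) is a factor with cofactor 3y^2-15yc-2y+12c^2+8c.
The cofactor groups again: 3y^2-15yc-2y+12c^2+8c = 3y(y-4c) + (-3c-2)(y-4c); both groups contain (y-4c), giving (3y-3c-2)(y-4c).

(3y-3c-2)(y-4c)(2y+3c-1)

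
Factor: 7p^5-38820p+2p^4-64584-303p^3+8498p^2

(7p+9)(p+13)(p-6)(p^2-8p+92)

Trying the rational-root candidates, p = 6 is a root, so (p-6) divides it; the quotient is 7p^4+44p^3-39p^2+8264p+10764.
Continuing, p = -9/7 is a root, giving the factor (7p+9) and quotient p^3+5p^2-12p+1196.
Continuing, p = -13 is a root, so (p+13) is a factor; dividing leaves p^2-8p+92.
The quadratic p^2-8p+92 has discriminant -304 < 0 and is irreducible over ℤ.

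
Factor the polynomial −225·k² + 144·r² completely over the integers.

Every term has a factor of 9. Then 16·r² − 25·k² = (4·r)² − (5·k)².

9·(4·r − 5·k)·(4·r + 5·k)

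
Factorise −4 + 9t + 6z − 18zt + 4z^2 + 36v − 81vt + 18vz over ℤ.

Group: 9v(2z − 9t + 4) + (2z − 1)(2z − 9t + 4); both groups contain (2z − 9t + 4).

(2z − 9t + 4)(9v + 2z − 1)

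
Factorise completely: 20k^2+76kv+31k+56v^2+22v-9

Group: 5k(4k+4v-1) + (14v+9)(4k+4v-1); both groups contain (4k+4v-1).

(4k+4v-1)(5k+14v+9)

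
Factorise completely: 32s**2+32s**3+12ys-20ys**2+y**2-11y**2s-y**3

Group: y(-y**2-12ys-32s**2) + (-s-1)(-y**2-12ys-32s**2); both groups contain (-y**2-12ys-32s**2), so (y-s-1) is a factor with cofactor -y**2-12ys-32s**2.
The cofactor groups again: -y**2-12ys-32s**2 = -y(y+8s) - 4s(y+8s); both groups contain (y+8s), giving -(y+4s)(y+8s).

-(y-s-1)(y+4s)(y+8s)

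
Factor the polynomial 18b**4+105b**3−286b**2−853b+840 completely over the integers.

Among the possible rational roots, b = −7 is a root, giving the factor (b+7) and quotient 18b**3−21b**2−139b+120.
Next, b = 5/6 is a root, so (6b−5) is a factor; dividing leaves 3b**2−b−24.
The remaining quadratic factors as (3b+8)(b−3).

(3b+8)(6b−5)(b+7)(b−3)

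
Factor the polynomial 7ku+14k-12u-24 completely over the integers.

(7k-12)(u+2)

Group as (7ku+14k) + (-12u-24) = 7k(u+2) - 12(u+2).
Both groups share the factor (u+2).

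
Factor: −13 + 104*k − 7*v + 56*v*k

Group as (56*v*k − 7*v) + (104*k − 13) = 7*v*(8*k − 1) + 13*(8*k − 1).
Both groups share the factor (8*k − 1).

(7*v + 13)*(8*k − 1)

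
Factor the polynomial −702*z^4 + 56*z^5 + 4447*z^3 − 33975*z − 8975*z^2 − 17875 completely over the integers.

(2*z − 13)*(4*z + 5)*(7*z + 5)*(z^2 − 8*z + 55)

Trying the rational-root candidates, z = 13/2 is a root, so (2*z − 13) divides it; the quotient is 28*z^4 − 169*z^3 + 1125*z^2 + 2825*z + 1375.
Continuing, z = −5/7 is a root, giving the factor (7*z + 5) and quotient 4*z^3 − 27*z^2 + 180*z + 275.
Next, z = −5/4 is a root, giving the factor (4*z + 5) and quotient z^2 − 8*z + 55.
The quadratic z^2 − 8*z + 55 has discriminant −156 < 0 and is irreducible over ℤ.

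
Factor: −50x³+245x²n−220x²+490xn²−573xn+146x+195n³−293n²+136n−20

−(2x−13n+10)(5x+3n−1)(5x+5n−2)

Group: 2x(−25x²−40xn+15x−15n²+11n−2) + (−13n+10)(−25x²−40xn+15x−15n²+11n−2); both groups contain (−25x²−40xn+15x−15n²+11n−2), so (2x−13n+10) is a factor with cofactor −25x²−40xn+15x−15n²+11n−2.
The cofactor groups again: −25x²−40xn+15x−15n²+11n−2 = −5x(5x+5n−2) + (−3n+1)(5x+5n−2); both groups contain (5x+5n−2), giving −(5x+3n−1)(5x+5n−2).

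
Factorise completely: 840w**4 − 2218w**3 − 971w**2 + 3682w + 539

(4w − 7)(5w − 11)(6w + 7)(7w + 1)

Trying the rational-root candidates, w = 11/5 is a root, giving the factor (5w − 11) and quotient 168w**3 − 74w**2 − 357w − 49.
Continuing, w = 7/4 is a root, so (4w − 7) is a factor; dividing leaves 42w**2 + 55w + 7.
The remaining quadratic factors as (7w + 1)(6w + 7).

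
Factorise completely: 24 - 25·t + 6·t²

Need a pair with product 6·24 = 144 and sum -25: that's -9 and -16.
Split the middle term: 6·t² - 9·t - 16·t + 24 = 3·t·(2·t - 3) - 8·(2·t - 3).

(2·t - 3)·(3·t - 8)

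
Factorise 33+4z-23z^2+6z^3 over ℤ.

By the rational root theorem, z = -1 is a root, so (z+1) divides it; the quotient is 6z^2-29z+33.
The remaining quadratic factors as (6z-11)(z-3).

(6z-11)(z+1)(z-3)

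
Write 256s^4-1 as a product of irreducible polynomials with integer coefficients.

(4s+1)(4s-1)(16s^2+1)

Write as (16s^2)² − (1)², then factor 16s^2-1 once more.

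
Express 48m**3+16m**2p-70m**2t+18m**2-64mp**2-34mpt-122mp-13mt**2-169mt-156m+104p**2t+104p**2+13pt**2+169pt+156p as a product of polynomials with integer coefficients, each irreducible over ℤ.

(6m+8p+t+12)(8m-13t-13)(m-p)

Group: m(48m**2+64mp-70mt+18m-104pt-104p-13t**2-169t-156) - p(48m**2+64mp-70mt+18m-104pt-104p-13t**2-169t-156); both groups contain (48m**2+64mp-70mt+18m-104pt-104p-13t**2-169t-156), so (m-p) is a factor with cofactor 48m**2+64mp-70mt+18m-104pt-104p-13t**2-169t-156.
The cofactor groups again: 48m**2+64mp-70mt+18m-104pt-104p-13t**2-169t-156 = 6m(8m-13t-13) + (8p+t+12)(8m-13t-13); both groups contain (8m-13t-13), giving (6m+8p+t+12)(8m-13t-13).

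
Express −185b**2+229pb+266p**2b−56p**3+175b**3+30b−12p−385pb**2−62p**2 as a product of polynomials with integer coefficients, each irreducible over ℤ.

Group: 4p(−14p**2+49pb−12p−35b**2+30b) + (−5b+1)(−14p**2+49pb−12p−35b**2+30b); both groups contain (−14p**2+49pb−12p−35b**2+30b), so (4p−5b+1) is a factor with cofactor −14p**2+49pb−12p−35b**2+30b.
The cofactor groups again: −14p**2+49pb−12p−35b**2+30b = −7p(2p−5b) + (7b−6)(2p−5b); both groups contain (2p−5b), giving −(7p−7b+6)(2p−5b).

−(2p−5b)(4p−5b+1)(7p−7b+6)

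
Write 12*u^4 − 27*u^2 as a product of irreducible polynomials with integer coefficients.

Pull out the common factor 3*u^2; 4*u^2 − 9 is a difference of squares.

3*u^2*(2*u + 3)*(2*u − 3)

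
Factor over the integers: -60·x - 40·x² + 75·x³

5·x·(3·x + 2)·(5·x - 6)

Pull out the common factor 5·x, then factor the remaining trinomial.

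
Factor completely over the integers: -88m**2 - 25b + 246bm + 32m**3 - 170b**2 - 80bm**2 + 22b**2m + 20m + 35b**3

(5b - 4m)(7b - 4m + 1)(b + 2m - 5)

Group: 7b(5b**2 + 6bm - 25b - 8m**2 + 20m) + (-4m + 1)(5b**2 + 6bm - 25b - 8m**2 + 20m); both groups contain (5b**2 + 6bm - 25b - 8m**2 + 20m), so (7b - 4m + 1) is a factor with cofactor 5b**2 + 6bm - 25b - 8m**2 + 20m.
The cofactor groups again: 5b**2 + 6bm - 25b - 8m**2 + 20m = b(5b - 4m) + (2m - 5)(5b - 4m); both groups contain (5b - 4m), giving (b + 2m - 5)(5b - 4m).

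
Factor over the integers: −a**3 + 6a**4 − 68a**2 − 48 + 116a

By the rational root theorem, a = −4 is a root, giving the factor (a + 4) and quotient 6a**3 − 25a**2 + 32a − 12.
Continuing, a = 2/3 is a root, so (3a − 2) is a factor; dividing leaves 2a**2 − 7a + 6.
The remaining quadratic factors as (a − 2)(2a − 3).

(2a − 3)(3a − 2)(a + 4)(a − 2)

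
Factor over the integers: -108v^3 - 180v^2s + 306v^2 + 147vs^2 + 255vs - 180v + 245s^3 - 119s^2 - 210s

-(6v - 7s - 5)(3v + 5s - 6)(6v + 7s)

Group: 6v(-18v^2 - 51vs + 36v - 35s^2 + 42s) + (-7s - 5)(-18v^2 - 51vs + 36v - 35s^2 + 42s); both groups contain (-18v^2 - 51vs + 36v - 35s^2 + 42s), so (6v - 7s - 5) is a factor with cofactor -18v^2 - 51vs + 36v - 35s^2 + 42s.
The cofactor groups again: -18v^2 - 51vs + 36v - 35s^2 + 42s = -3v(6v + 7s) + (-5s + 6)(6v + 7s); both groups contain (6v + 7s), giving -(3v + 5s - 6)(6v + 7s).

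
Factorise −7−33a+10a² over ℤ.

(2a−7)(5a+1)

Need a pair with product 10·(−7) = −70 and sum −33: that's 2 and −35.
Split the middle term: 10a²+2a − 35a−7 = 2a(5a+1) − 7(5a+1).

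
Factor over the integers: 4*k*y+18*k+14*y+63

Group as (4*k*y+18*k) + (14*y+63) = 2*k*(2*y+9) + 7*(2*y+9).
Both groups share the factor (2*y+9).

(2*k+7)*(2*y+9)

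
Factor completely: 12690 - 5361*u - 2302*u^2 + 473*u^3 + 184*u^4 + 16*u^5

(4*u + 15)*(4*u - 9)*(u - 2)*(u^2 + 12*u + 47)

Testing divisors of the constant over divisors of the leading coefficient, u = -15/4 is a root, so (4*u + 15) divides it; the quotient is 4*u^4 + 31*u^3 + 2*u^2 - 583*u + 846.
Continuing, u = 2 is a root, so (u - 2) divides it; the quotient is 4*u^3 + 39*u^2 + 80*u - 423.
Then u = 9/4 is a root, giving the factor (4*u - 9) and quotient u^2 + 12*u + 47.
The quadratic u^2 + 12*u + 47 has discriminant -44 < 0 and is irreducible over ℤ.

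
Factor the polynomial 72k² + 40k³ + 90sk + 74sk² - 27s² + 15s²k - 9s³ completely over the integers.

Group: s(-9s² - 21sk - 27s - 10k² - 18k) - 4k(-9s² - 21sk - 27s - 10k² - 18k); both groups contain (-9s² - 21sk - 27s - 10k² - 18k), so (s - 4k) is a factor with cofactor -9s² - 21sk - 27s - 10k² - 18k.
The cofactor groups again: -9s² - 21sk - 27s - 10k² - 18k = -3s(3s + 5k + 9) - 2k(3s + 5k + 9); both groups contain (3s + 5k + 9), giving -(3s + 2k)(3s + 5k + 9).

-(s - 4k)(3s + 2k)(3s + 5k + 9)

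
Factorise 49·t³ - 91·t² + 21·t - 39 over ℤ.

(7·t - 13)·(7·t² + 3)

Group as (49·t³ + 21·t) + (-91·t² - 39) = 7·t·(7·t² + 3) - 13·(7·t² + 3).
Both groups share the factor (7·t² + 3).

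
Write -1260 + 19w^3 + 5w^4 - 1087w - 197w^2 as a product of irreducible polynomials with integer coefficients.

(5w + 9)(w + 4)(w + 5)(w - 7)

By the rational root theorem, w = -9/5 is a root, giving the factor (5w + 9) and quotient w^3 + 2w^2 - 43w - 140.
Continuing, w = 7 is a root, so (w - 7) divides it; the quotient is w^2 + 9w + 20.
The remaining quadratic factors as (w + 4)(w + 5).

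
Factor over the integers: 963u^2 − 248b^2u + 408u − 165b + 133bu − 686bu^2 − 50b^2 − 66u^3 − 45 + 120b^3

Group: 3b(40b^2 + 64bu − 30b + 6u^2 − 87u − 45) + (−11u + 1)(40b^2 + 64bu − 30b + 6u^2 − 87u − 45); both groups contain (40b^2 + 64bu − 30b + 6u^2 − 87u − 45), so (3b − 11u + 1) is a factor with cofactor 40b^2 + 64bu − 30b + 6u^2 − 87u − 45.
The cofactor groups again: 40b^2 + 64bu − 30b + 6u^2 − 87u − 45 = 10b(4b + 6u + 3) + (u − 15)(4b + 6u + 3); both groups contain (4b + 6u + 3), giving (10b + u − 15)(4b + 6u + 3).

(10b + u − 15)(3b − 11u + 1)(4b + 6u + 3)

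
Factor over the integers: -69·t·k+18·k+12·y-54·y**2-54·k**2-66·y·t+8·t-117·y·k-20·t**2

-(9·y+5·t+6·k-2)·(6·y+4·t+9·k)

Group: -6·y·(9·y+5·t+6·k-2) + (-4·t-9·k)·(9·y+5·t+6·k-2); both groups contain (9·y+5·t+6·k-2).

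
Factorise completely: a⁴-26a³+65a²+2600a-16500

Among the possible rational roots, a = -10 is a root, so (a+10) is a factor; dividing leaves a³-36a²+425a-1650.
Then a = 10 is a root, so (a-10) divides it; the quotient is a²-26a+165.
The remaining quadratic factors as (a-11)(a-15).

(a+10)(a-10)(a-11)(a-15)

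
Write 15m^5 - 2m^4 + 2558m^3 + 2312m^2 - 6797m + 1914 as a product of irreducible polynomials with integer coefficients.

(3m - 1)(5m + 11)(m - 1)(m^2 - m + 174)

Testing divisors of the constant over divisors of the leading coefficient, m = 1 is a root, giving the factor (m - 1) and quotient 15m^4 + 13m^3 + 2571m^2 + 4883m - 1914.
Next, m = -11/5 is a root, giving the factor (5m + 11) and quotient 3m^3 - 4m^2 + 523m - 174.
Continuing, m = 1/3 is a root, so (3m - 1) divides it; the quotient is m^2 - m + 174.
The quadratic m^2 - m + 174 has discriminant -695 < 0 and is irreducible over ℤ.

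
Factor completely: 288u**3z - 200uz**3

8uz(6u + 5z)(6u - 5z)

Factor out 8uz, leaving 36u**2 - 25z**2, which is a difference of two squares.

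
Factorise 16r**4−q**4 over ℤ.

(2r−q)(2r+q)(4r**2+q**2)

Write as (4r**2)² − (q**2)², then factor 4r**2−q**2 once more.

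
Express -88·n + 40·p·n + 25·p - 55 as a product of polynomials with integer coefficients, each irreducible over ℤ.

(5·p - 11)·(8·n + 5)

Group as (40·p·n + 25·p) + (-88·n - 55) = 5·p·(8·n + 5) - 11·(8·n + 5).
Both groups share the factor (8·n + 5).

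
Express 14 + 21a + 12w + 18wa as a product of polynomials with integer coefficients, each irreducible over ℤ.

Group as (18wa + 12w) + (21a + 14) = 6w(3a + 2) + 7(3a + 2).
Both groups share the factor (3a + 2).

(3a + 2)(6w + 7)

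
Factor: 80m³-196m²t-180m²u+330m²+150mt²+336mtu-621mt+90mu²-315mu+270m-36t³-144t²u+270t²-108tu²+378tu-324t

Group: 8m(10m²-17mt-15mu+30m+6t²+18tu-36t) + (-6t-6u+9)(10m²-17mt-15mu+30m+6t²+18tu-36t); both groups contain (10m²-17mt-15mu+30m+6t²+18tu-36t), so (8m-6t-6u+9) is a factor with cofactor 10m²-17mt-15mu+30m+6t²+18tu-36t.
The cofactor groups again: 10m²-17mt-15mu+30m+6t²+18tu-36t = 5m(2m-t-3u+6) - 6t(2m-t-3u+6); both groups contain (2m-t-3u+6), giving (5m-6t)(2m-t-3u+6).

(2m-t-3u+6)(5m-6t)(8m-6t-6u+9)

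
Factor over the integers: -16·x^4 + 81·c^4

(3·c)⁴ − (2·x)⁴ = ((3·c)² − (2·x)²)((3·c)² + (2·x)²); the first factor splits again, the second (9·c^2 + 4·x^2) is irreducible.

(3·c + 2·x)·(3·c - 2·x)·(9·c^2 + 4·x^2)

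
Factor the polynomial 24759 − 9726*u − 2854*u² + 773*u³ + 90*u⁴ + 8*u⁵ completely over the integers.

By the rational root theorem, u = −7/2 is a root, so (2*u + 7) is a factor; dividing leaves 4*u⁴ + 31*u³ + 278*u² − 2400*u + 3537.
Next, u = 3 is a root, giving the factor (u − 3) and quotient 4*u³ + 43*u² + 407*u − 1179.
Next, u = 9/4 is a root, so (4*u − 9) is a factor; dividing leaves u² + 13*u + 131.
The quadratic u² + 13*u + 131 has discriminant −355 < 0 and is irreducible over ℤ.

(2*u + 7)*(4*u − 9)*(u − 3)*(u² + 13*u + 131)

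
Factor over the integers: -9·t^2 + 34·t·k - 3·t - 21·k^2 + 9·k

Group: -9·t·(t - 3·k) + (7·k - 3)·(t - 3·k); both groups contain (t - 3·k).

-(t - 3·k)·(9·t - 7·k + 3)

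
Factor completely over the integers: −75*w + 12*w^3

Pull out the common factor 3*w; 4*w^2 − 25 is a difference of squares.

3*w*(2*w + 5)*(2*w − 5)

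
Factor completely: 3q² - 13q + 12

Need a pair with product 3·12 = 36 and sum -13: that's -4 and -9.
Split the middle term: 3q² - 4q - 9q + 12 = q(3q - 4) - 3(3q - 4).

(3q - 4)(q - 3)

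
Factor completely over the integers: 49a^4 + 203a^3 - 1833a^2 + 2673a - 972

(7a - 4)(7a - 9)(a + 9)(a - 3)

By the rational root theorem, a = 9/7 is a root, giving the factor (7a - 9) and quotient 7a^3 + 38a^2 - 213a + 108.
Next, a = -9 is a root, so (a + 9) is a factor; dividing leaves 7a^2 - 25a + 12.
The remaining quadratic factors as (a - 3)(7a - 4).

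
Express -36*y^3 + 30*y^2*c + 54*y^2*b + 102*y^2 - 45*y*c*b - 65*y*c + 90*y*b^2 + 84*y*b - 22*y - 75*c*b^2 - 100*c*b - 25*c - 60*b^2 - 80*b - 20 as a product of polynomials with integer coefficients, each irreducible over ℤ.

Group: 6*y*(-6*y^2 + 9*y*b + 13*y + 15*b^2 + 20*b + 5) + (-5*c - 4)*(-6*y^2 + 9*y*b + 13*y + 15*b^2 + 20*b + 5); both groups contain (-6*y^2 + 9*y*b + 13*y + 15*b^2 + 20*b + 5), so (6*y - 5*c - 4) is a factor with cofactor -6*y^2 + 9*y*b + 13*y + 15*b^2 + 20*b + 5.
The cofactor groups again: -6*y^2 + 9*y*b + 13*y + 15*b^2 + 20*b + 5 = -3*y*(2*y - 5*b - 5) + (-3*b - 1)*(2*y - 5*b - 5); both groups contain (2*y - 5*b - 5), giving -(3*y + 3*b + 1)*(2*y - 5*b - 5).

-(2*y - 5*b - 5)*(6*y - 5*c - 4)*(3*y + 3*b + 1)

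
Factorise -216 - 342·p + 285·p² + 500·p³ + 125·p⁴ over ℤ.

Trying the rational-root candidates, p = -3 is a root, so (p + 3) divides it; the quotient is 125·p³ + 125·p² - 90·p - 72.
Next, p = 4/5 is a root, so (5·p - 4) is a factor; dividing leaves 25·p² + 45·p + 18.
The remaining quadratic factors as (5·p + 6)(5·p + 3).

(5·p + 3)·(5·p + 6)·(5·p - 4)·(p + 3)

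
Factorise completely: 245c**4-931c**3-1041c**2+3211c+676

(5c+1)(7c+13)(7c-13)(c-4)

Trying the rational-root candidates, c = 13/7 is a root, giving the factor (7c-13) and quotient 35c**3-68c**2-275c-52.
Continuing, c = -13/7 is a root, so (7c+13) is a factor; dividing leaves 5c**2-19c-4.
The remaining quadratic factors as (c-4)(5c+1).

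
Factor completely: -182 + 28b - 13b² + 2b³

(2b - 13)(b² + 14)

Group as (2b³ + 28b) + (-13b² - 182) = 2b(b² + 14) - 13(b² + 14).
Both groups share the factor (b² + 14).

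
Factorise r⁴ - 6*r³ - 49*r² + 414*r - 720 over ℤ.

Testing divisors of the constant over divisors of the leading coefficient, r = -8 is a root, giving the factor (r + 8) and quotient r³ - 14*r² + 63*r - 90.
Then r = 6 is a root, so (r - 6) divides it; the quotient is r² - 8*r + 15.
The remaining quadratic factors as (r - 3)(r - 5).

(r + 8)*(r - 3)*(r - 5)*(r - 6)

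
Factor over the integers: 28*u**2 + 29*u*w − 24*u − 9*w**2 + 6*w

Group: 7*u*(4*u − w) + (9*w − 6)*(4*u − w); both groups contain (4*u − w).

(4*u − w)*(7*u + 9*w − 6)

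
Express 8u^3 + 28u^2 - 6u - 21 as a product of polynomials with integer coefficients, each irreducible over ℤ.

Group as (8u^3 - 6u) + (28u^2 - 21) = 2u(4u^2 - 3) + 7(4u^2 - 3).
Both groups share the factor (4u^2 - 3).

(2u + 7)(4u^2 - 3)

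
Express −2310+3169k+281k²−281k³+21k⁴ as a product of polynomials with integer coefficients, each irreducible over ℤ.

By the rational root theorem, k = 14/3 is a root, giving the factor (3k−14) and quotient 7k³−61k²−191k+165.
Then k = 11 is a root, giving the factor (k−11) and quotient 7k²+16k−15.
The remaining quadratic factors as (7k−5)(k+3).

(3k−14)(7k−5)(k+3)(k−11)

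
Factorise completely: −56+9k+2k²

Need a pair with product 2·(−56) = −112 and sum 9: that's −7 and 16.
Split the middle term: 2k²−7k + 16k−56 = k(2k−7) + 8(2k−7).

(2k−7)(k+8)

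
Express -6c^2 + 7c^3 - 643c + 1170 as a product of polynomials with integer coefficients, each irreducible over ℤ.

(7c - 13)(c + 10)(c - 9)

Testing divisors of the constant over divisors of the leading coefficient, c = 13/7 is a root, so (7c - 13) divides it; the quotient is c^2 + c - 90.
The remaining quadratic factors as (c + 10)(c - 9).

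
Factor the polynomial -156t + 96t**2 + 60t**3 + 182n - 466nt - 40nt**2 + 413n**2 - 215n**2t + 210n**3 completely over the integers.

Group: 3n(70n**2 - 25nt + 91n - 30t**2 - 78t) + (-2t + 2)(70n**2 - 25nt + 91n - 30t**2 - 78t); both groups contain (70n**2 - 25nt + 91n - 30t**2 - 78t), so (3n - 2t + 2) is a factor with cofactor 70n**2 - 25nt + 91n - 30t**2 - 78t.
The cofactor groups again: 70n**2 - 25nt + 91n - 30t**2 - 78t = 7n(10n + 5t + 13) - 6t(10n + 5t + 13); both groups contain (10n + 5t + 13), giving (7n - 6t)(10n + 5t + 13).

(10n + 5t + 13)(3n - 2t + 2)(7n - 6t)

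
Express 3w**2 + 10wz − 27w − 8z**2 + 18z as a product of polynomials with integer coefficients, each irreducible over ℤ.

(3w − 2z)(w + 4z − 9)

Group: 3w(w + 4z − 9) − 2z(w + 4z − 9); both groups contain (w + 4z − 9).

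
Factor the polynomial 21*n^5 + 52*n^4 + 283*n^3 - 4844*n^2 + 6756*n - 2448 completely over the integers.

Trying the rational-root candidates, n = 4 is a root, so (n - 4) is a factor; dividing leaves 21*n^4 + 136*n^3 + 827*n^2 - 1536*n + 612.
Continuing, n = 6/7 is a root, so (7*n - 6) divides it; the quotient is 3*n^3 + 22*n^2 + 137*n - 102.
Next, n = 2/3 is a root, giving the factor (3*n - 2) and quotient n^2 + 8*n + 51.
The quadratic n^2 + 8*n + 51 has discriminant -140 < 0 and is irreducible over ℤ.

(3*n - 2)*(7*n - 6)*(n - 4)*(n^2 + 8*n + 51)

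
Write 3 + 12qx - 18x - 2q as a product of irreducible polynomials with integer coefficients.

(2q - 3)(6x - 1)

Group as (12qx - 2q) + (-18x + 3) = 2q(6x - 1) - 3(6x - 1).
Both groups share the factor (6x - 1).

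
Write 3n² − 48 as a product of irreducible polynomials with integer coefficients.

3(n + 4)(n − 4)

Every term has a factor of 3. Then n² − 16 = (n)² − (4)².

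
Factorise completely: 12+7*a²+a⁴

(a²+3)*(a²+4)

Substitute u = a² to get a quadratic in u, then factor.
a²+4 is irreducible over ℤ (sum of squares).
a²+3 is irreducible over ℤ (always positive, so no real roots).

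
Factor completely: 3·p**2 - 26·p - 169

Need a pair with product 3·(-169) = -507 and sum -26: that's 13 and -39.
Split the middle term: 3·p**2 + 13·p - 39·p - 169 = p·(3·p + 13) - 13·(3·p + 13).

(3·p + 13)·(p - 13)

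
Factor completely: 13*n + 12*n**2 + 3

Need a pair with product 12·3 = 36 and sum 13: that's 9 and 4.
Split the middle term: 12*n**2 + 9*n + 4*n + 3 = 3*n*(4*n + 3) + (4*n + 3).

(3*n + 1)*(4*n + 3)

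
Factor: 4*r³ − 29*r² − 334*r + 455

(4*r − 5)*(r + 7)*(r − 13)

Trying the rational-root candidates, r = −7 is a root, so (r + 7) is a factor; dividing leaves 4*r² − 57*r + 65.
The remaining quadratic factors as (4*r − 5)(r − 13).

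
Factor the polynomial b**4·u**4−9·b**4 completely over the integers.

Every term has a factor of b**4; factoring it out leaves u**4−9.
Recognize a difference of squares with the parts u**2 and 3.

b**4·(u**2+3)·(u**2−3)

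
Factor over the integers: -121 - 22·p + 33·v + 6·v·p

(2·p + 11)·(3·v - 11)

Group as (6·v·p + 33·v) + (-22·p - 121) = 3·v·(2·p + 11) - 11·(2·p + 11).
Both groups share the factor (2·p + 11).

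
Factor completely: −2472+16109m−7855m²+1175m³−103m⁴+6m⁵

(6m−1)(m−3)(m−8)(m²−6m+103)

Among the possible rational roots, m = 8 is a root, giving the factor (m−8) and quotient 6m⁴−55m³+735m²−1975m+309.
Next, m = 3 is a root, so (m−3) divides it; the quotient is 6m³−37m²+624m−103.
Next, m = 1/6 is a root, so (6m−1) divides it; the quotient is m²−6m+103.
The quadratic m²−6m+103 has discriminant −376 < 0 and is irreducible over ℤ.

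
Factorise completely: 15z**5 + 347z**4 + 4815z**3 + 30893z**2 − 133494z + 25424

Testing divisors of the constant over divisors of the leading coefficient, z = −14 is a root, so (z + 14) divides it; the quotient is 15z**4 + 137z**3 + 2897z**2 − 9665z + 1816.
Next, z = 8/3 is a root, giving the factor (3z − 8) and quotient 5z**3 + 59z**2 + 1123z − 227.
Continuing, z = 1/5 is a root, giving the factor (5z − 1) and quotient z**2 + 12z + 227.
The quadratic z**2 + 12z + 227 has discriminant −764 < 0 and is irreducible over ℤ.

(3z − 8)(5z − 1)(z + 14)(z**2 + 12z + 227)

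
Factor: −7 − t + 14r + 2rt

Group as (2rt + 14r) + (−t − 7) = 2r(t + 7) − (t + 7).
Both groups share the factor (t + 7).

(2r − 1)(t + 7)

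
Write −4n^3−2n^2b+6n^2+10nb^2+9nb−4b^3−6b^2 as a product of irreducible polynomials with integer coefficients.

−(2n−2b−3)(2n−b)(n+2b)

Group: 2n(−2n^2−3nb+2b^2) + (−2b−3)(−2n^2−3nb+2b^2); both groups contain (−2n^2−3nb+2b^2), so (2n−2b−3) is a factor with cofactor −2n^2−3nb+2b^2.
The cofactor groups again: −2n^2−3nb+2b^2 = −2n(n+2b) + b(n+2b); both groups contain (n+2b), giving −(2n−b)(n+2b).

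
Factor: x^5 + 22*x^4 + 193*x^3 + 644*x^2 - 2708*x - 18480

Testing divisors of the constant over divisors of the leading coefficient, x = 4 is a root, so (x - 4) divides it; the quotient is x^4 + 26*x^3 + 297*x^2 + 1832*x + 4620.
Continuing, x = -6 is a root, giving the factor (x + 6) and quotient x^3 + 20*x^2 + 177*x + 770.
Next, x = -10 is a root, giving the factor (x + 10) and quotient x^2 + 10*x + 77.
The quadratic x^2 + 10*x + 77 has discriminant -208 < 0 and is irreducible over ℤ.

(x + 10)*(x + 6)*(x - 4)*(x^2 + 10*x + 77)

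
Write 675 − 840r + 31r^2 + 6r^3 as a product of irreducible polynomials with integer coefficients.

(6r − 5)(r + 15)(r − 9)

Testing divisors of the constant over divisors of the leading coefficient, r = −15 is a root, so (r + 15) divides it; the quotient is 6r^2 − 59r + 45.
The remaining quadratic factors as (6r − 5)(r − 9).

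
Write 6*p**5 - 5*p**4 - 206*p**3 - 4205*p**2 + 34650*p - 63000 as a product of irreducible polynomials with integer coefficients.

(2*p - 15)*(3*p - 10)*(p - 4)*(p**2 + 14*p + 105)

By the rational root theorem, p = 15/2 is a root, giving the factor (2*p - 15) and quotient 3*p**4 + 20*p**3 + 47*p**2 - 1750*p + 4200.
Next, p = 4 is a root, so (p - 4) divides it; the quotient is 3*p**3 + 32*p**2 + 175*p - 1050.
Then p = 10/3 is a root, so (3*p - 10) is a factor; dividing leaves p**2 + 14*p + 105.
The quadratic p**2 + 14*p + 105 has discriminant -224 < 0 and is irreducible over ℤ.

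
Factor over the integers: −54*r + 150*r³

Pull out the common factor 6*r; 25*r² − 9 is a difference of squares.

6*r*(5*r + 3)*(5*r − 3)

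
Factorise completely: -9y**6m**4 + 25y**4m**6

-m**4y**4(3y - 5m)(3y + 5m)

Factor out y**4m**4 first: what remains is -9y**2 + 25m**2.
Recognize a difference of squares with the parts 5m and 3y.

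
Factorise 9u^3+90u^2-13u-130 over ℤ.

(u+10)(9u^2-13)

Group as (9u^3-13u) + (90u^2-130) = u(9u^2-13) + 10(9u^2-13).
Both groups share the factor (9u^2-13).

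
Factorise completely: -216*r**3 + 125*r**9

Pull out the common factor r**3, leaving 125*r**6 - 216.
Recognize a difference of cubes with the parts 5*r**2 and 6.

r**3*(5*r**2 - 6)*(25*r**4 + 30*r**2 + 36)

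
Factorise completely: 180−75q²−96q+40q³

(8q−15)(5q²−12)

Group as (40q³−96q) + (−75q²+180) = 8q(5q²−12) − 15(5q²−12).
Both groups share the factor (5q²−12).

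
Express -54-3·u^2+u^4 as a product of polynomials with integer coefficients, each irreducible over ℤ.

Substitute w = u^2 to get a quadratic in w, then factor.
u^2+6 is irreducible over ℤ (always positive, so no real roots).
u^2-9 is a difference of squares.

(u+3)·(u-3)·(u^2+6)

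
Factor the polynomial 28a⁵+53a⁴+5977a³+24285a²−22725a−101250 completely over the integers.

(4a+15)(7a+15)(a−2)(a²−2a+225)

Testing divisors of the constant over divisors of the leading coefficient, a = −15/4 is a root, so (4a+15) divides it; the quotient is 7a⁴−13a³+1543a²+285a−6750.
Continuing, a = −15/7 is a root, so (7a+15) is a factor; dividing leaves a³−4a²+229a−450.
Continuing, a = 2 is a root, giving the factor (a−2) and quotient a²−2a+225.
The quadratic a²−2a+225 has discriminant −896 < 0 and is irreducible over ℤ.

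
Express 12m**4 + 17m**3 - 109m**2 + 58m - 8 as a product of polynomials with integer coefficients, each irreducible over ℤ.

Trying the rational-root candidates, m = 1/4 is a root, so (4m - 1) divides it; the quotient is 3m**3 + 5m**2 - 26m + 8.
Next, m = -4 is a root, so (m + 4) is a factor; dividing leaves 3m**2 - 7m + 2.
The remaining quadratic factors as (3m - 1)(m - 2).

(3m - 1)(4m - 1)(m + 4)(m - 2)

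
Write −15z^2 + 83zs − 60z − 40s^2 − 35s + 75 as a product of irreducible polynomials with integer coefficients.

−(z − 5s + 5)(15z − 8s − 15)

Group: −z(15z − 8s − 15) + (5s − 5)(15z − 8s − 15); both groups contain (15z − 8s − 15).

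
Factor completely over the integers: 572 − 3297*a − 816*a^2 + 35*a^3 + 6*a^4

By the rational root theorem, a = −13 is a root, so (a + 13) divides it; the quotient is 6*a^3 − 43*a^2 − 257*a + 44.
Then a = −4 is a root, so (a + 4) is a factor; dividing leaves 6*a^2 − 67*a + 11.
The remaining quadratic factors as (a − 11)(6*a − 1).

(6*a − 1)*(a + 13)*(a + 4)*(a − 11)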